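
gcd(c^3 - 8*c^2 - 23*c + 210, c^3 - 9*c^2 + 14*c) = c - 7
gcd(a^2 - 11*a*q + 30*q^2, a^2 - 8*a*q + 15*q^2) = -a + 5*q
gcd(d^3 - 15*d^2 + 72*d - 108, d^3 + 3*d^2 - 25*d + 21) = d - 3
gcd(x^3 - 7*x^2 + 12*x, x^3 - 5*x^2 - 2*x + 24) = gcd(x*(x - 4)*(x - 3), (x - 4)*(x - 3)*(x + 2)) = x^2 - 7*x + 12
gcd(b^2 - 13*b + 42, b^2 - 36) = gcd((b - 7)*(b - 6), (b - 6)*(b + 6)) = b - 6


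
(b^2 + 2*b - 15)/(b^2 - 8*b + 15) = (b + 5)/(b - 5)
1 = 1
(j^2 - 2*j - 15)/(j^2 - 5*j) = (j + 3)/j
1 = 1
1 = 1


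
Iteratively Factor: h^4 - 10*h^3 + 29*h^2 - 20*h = (h - 5)*(h^3 - 5*h^2 + 4*h) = (h - 5)*(h - 4)*(h^2 - h) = h*(h - 5)*(h - 4)*(h - 1)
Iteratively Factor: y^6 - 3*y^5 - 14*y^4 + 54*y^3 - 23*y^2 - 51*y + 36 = (y + 4)*(y^5 - 7*y^4 + 14*y^3 - 2*y^2 - 15*y + 9) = (y - 1)*(y + 4)*(y^4 - 6*y^3 + 8*y^2 + 6*y - 9) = (y - 1)^2*(y + 4)*(y^3 - 5*y^2 + 3*y + 9) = (y - 1)^2*(y + 1)*(y + 4)*(y^2 - 6*y + 9) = (y - 3)*(y - 1)^2*(y + 1)*(y + 4)*(y - 3)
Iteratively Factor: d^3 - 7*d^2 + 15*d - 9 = (d - 1)*(d^2 - 6*d + 9) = (d - 3)*(d - 1)*(d - 3)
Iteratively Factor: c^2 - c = (c)*(c - 1)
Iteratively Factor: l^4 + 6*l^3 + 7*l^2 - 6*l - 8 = (l + 2)*(l^3 + 4*l^2 - l - 4) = (l - 1)*(l + 2)*(l^2 + 5*l + 4) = (l - 1)*(l + 2)*(l + 4)*(l + 1)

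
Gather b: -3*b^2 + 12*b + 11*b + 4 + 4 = -3*b^2 + 23*b + 8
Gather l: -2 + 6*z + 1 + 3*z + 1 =9*z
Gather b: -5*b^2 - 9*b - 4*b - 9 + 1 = -5*b^2 - 13*b - 8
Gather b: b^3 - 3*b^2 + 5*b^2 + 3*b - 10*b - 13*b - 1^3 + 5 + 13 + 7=b^3 + 2*b^2 - 20*b + 24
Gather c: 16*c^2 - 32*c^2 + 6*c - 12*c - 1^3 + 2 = -16*c^2 - 6*c + 1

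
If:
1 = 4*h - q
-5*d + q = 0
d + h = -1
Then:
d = -5/9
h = -4/9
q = -25/9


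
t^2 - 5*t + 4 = (t - 4)*(t - 1)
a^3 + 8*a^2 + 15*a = a*(a + 3)*(a + 5)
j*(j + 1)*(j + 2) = j^3 + 3*j^2 + 2*j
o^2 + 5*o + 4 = (o + 1)*(o + 4)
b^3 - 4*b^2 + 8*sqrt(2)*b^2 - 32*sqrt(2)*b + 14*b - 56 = (b - 4)*(b + sqrt(2))*(b + 7*sqrt(2))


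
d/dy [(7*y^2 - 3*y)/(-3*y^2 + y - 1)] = (-2*y^2 - 14*y + 3)/(9*y^4 - 6*y^3 + 7*y^2 - 2*y + 1)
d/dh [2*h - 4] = 2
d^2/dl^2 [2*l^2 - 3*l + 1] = 4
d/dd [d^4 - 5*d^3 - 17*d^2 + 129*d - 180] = 4*d^3 - 15*d^2 - 34*d + 129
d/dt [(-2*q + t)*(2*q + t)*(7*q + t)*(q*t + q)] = q*(-28*q^3 - 8*q^2*t - 4*q^2 + 21*q*t^2 + 14*q*t + 4*t^3 + 3*t^2)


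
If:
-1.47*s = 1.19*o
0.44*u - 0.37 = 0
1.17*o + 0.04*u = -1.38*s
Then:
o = -0.64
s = 0.52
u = 0.84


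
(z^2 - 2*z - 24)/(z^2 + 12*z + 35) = (z^2 - 2*z - 24)/(z^2 + 12*z + 35)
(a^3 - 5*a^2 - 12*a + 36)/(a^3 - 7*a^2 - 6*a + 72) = (a - 2)/(a - 4)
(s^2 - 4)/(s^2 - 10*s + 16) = (s + 2)/(s - 8)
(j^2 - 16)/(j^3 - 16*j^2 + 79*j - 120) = (j^2 - 16)/(j^3 - 16*j^2 + 79*j - 120)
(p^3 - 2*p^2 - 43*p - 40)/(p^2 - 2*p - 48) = (p^2 + 6*p + 5)/(p + 6)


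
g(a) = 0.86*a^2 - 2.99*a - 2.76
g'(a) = 1.72*a - 2.99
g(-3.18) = 15.44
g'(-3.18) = -8.46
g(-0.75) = -0.03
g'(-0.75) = -4.28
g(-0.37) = -1.54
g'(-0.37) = -3.63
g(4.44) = 0.92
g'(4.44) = 4.65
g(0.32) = -3.63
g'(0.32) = -2.44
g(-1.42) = 3.22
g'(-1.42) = -5.43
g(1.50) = -5.31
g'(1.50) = -0.41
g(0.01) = -2.79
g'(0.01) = -2.97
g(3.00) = -3.99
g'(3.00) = 2.17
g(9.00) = 39.99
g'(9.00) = 12.49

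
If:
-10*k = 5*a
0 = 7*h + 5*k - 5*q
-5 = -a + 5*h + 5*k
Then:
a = 25*q/12 + 35/12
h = 35*q/24 + 25/24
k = -25*q/24 - 35/24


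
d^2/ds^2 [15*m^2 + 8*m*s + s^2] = 2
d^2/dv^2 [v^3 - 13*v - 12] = 6*v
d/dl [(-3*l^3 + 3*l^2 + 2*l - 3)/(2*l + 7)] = (-12*l^3 - 57*l^2 + 42*l + 20)/(4*l^2 + 28*l + 49)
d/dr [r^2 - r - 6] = 2*r - 1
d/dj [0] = 0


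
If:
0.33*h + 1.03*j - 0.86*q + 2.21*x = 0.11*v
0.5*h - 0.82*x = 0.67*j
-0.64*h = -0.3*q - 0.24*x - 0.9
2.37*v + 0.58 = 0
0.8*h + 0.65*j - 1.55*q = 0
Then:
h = 2.16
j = 2.37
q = 2.11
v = -0.24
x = -0.62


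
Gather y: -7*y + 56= 56 - 7*y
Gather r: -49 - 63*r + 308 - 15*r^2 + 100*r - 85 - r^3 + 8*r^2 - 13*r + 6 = -r^3 - 7*r^2 + 24*r + 180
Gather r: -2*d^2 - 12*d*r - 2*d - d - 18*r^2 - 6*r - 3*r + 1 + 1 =-2*d^2 - 3*d - 18*r^2 + r*(-12*d - 9) + 2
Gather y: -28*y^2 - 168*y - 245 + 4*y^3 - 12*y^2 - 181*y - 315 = 4*y^3 - 40*y^2 - 349*y - 560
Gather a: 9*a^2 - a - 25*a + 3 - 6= 9*a^2 - 26*a - 3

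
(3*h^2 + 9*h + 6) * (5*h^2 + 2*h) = 15*h^4 + 51*h^3 + 48*h^2 + 12*h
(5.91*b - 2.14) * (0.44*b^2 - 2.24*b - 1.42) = 2.6004*b^3 - 14.18*b^2 - 3.5986*b + 3.0388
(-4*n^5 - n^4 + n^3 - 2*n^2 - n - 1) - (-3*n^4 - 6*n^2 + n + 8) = -4*n^5 + 2*n^4 + n^3 + 4*n^2 - 2*n - 9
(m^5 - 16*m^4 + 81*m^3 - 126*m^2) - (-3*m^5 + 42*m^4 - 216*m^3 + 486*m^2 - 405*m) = 4*m^5 - 58*m^4 + 297*m^3 - 612*m^2 + 405*m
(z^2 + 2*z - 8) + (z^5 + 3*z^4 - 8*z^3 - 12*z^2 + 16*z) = z^5 + 3*z^4 - 8*z^3 - 11*z^2 + 18*z - 8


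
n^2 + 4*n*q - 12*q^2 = (n - 2*q)*(n + 6*q)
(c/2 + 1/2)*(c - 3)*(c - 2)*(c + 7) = c^4/2 + 3*c^3/2 - 27*c^2/2 + 13*c/2 + 21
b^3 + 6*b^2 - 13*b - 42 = (b - 3)*(b + 2)*(b + 7)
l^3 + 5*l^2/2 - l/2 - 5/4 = (l + 5/2)*(l - sqrt(2)/2)*(l + sqrt(2)/2)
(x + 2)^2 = x^2 + 4*x + 4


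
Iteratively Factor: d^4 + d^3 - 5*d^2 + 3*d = (d)*(d^3 + d^2 - 5*d + 3) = d*(d - 1)*(d^2 + 2*d - 3) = d*(d - 1)^2*(d + 3)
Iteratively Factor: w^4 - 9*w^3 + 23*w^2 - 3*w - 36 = (w + 1)*(w^3 - 10*w^2 + 33*w - 36) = (w - 3)*(w + 1)*(w^2 - 7*w + 12) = (w - 3)^2*(w + 1)*(w - 4)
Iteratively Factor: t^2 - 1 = (t + 1)*(t - 1)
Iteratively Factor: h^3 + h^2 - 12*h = (h - 3)*(h^2 + 4*h) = (h - 3)*(h + 4)*(h)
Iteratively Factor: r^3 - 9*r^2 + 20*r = (r - 4)*(r^2 - 5*r) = (r - 5)*(r - 4)*(r)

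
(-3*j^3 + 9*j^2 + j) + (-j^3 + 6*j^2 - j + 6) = -4*j^3 + 15*j^2 + 6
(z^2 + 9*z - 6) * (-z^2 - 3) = -z^4 - 9*z^3 + 3*z^2 - 27*z + 18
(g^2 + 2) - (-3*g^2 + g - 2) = 4*g^2 - g + 4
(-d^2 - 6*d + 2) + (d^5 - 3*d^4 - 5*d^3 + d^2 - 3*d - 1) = d^5 - 3*d^4 - 5*d^3 - 9*d + 1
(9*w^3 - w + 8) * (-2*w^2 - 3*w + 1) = -18*w^5 - 27*w^4 + 11*w^3 - 13*w^2 - 25*w + 8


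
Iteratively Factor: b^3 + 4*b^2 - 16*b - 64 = (b + 4)*(b^2 - 16) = (b + 4)^2*(b - 4)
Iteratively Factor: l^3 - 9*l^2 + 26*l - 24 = (l - 2)*(l^2 - 7*l + 12) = (l - 3)*(l - 2)*(l - 4)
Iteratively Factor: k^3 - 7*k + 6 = (k + 3)*(k^2 - 3*k + 2) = (k - 1)*(k + 3)*(k - 2)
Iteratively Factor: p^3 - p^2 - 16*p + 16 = (p + 4)*(p^2 - 5*p + 4) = (p - 1)*(p + 4)*(p - 4)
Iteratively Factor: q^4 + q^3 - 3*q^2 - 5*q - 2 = (q + 1)*(q^3 - 3*q - 2) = (q - 2)*(q + 1)*(q^2 + 2*q + 1) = (q - 2)*(q + 1)^2*(q + 1)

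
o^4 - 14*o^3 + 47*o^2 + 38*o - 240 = (o - 8)*(o - 5)*(o - 3)*(o + 2)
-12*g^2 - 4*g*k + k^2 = (-6*g + k)*(2*g + k)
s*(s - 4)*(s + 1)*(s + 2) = s^4 - s^3 - 10*s^2 - 8*s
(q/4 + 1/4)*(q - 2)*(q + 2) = q^3/4 + q^2/4 - q - 1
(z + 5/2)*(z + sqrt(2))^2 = z^3 + 5*z^2/2 + 2*sqrt(2)*z^2 + 2*z + 5*sqrt(2)*z + 5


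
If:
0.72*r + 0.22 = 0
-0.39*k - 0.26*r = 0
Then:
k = 0.20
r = -0.31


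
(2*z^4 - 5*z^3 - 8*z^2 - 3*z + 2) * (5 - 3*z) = -6*z^5 + 25*z^4 - z^3 - 31*z^2 - 21*z + 10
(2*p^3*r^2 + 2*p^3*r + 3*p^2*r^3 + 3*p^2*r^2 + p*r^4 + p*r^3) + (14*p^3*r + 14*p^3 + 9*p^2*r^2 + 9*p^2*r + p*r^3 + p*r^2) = 2*p^3*r^2 + 16*p^3*r + 14*p^3 + 3*p^2*r^3 + 12*p^2*r^2 + 9*p^2*r + p*r^4 + 2*p*r^3 + p*r^2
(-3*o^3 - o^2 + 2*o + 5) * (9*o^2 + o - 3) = -27*o^5 - 12*o^4 + 26*o^3 + 50*o^2 - o - 15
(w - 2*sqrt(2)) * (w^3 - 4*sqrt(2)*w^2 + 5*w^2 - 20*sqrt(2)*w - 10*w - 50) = w^4 - 6*sqrt(2)*w^3 + 5*w^3 - 30*sqrt(2)*w^2 + 6*w^2 + 20*sqrt(2)*w + 30*w + 100*sqrt(2)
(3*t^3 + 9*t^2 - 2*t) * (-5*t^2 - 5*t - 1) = -15*t^5 - 60*t^4 - 38*t^3 + t^2 + 2*t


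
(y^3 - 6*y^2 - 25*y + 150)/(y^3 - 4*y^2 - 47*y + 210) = (y + 5)/(y + 7)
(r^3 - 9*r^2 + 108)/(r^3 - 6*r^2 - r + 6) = (r^2 - 3*r - 18)/(r^2 - 1)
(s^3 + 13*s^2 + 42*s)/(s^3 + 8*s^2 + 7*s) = (s + 6)/(s + 1)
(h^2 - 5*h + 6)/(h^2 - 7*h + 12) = (h - 2)/(h - 4)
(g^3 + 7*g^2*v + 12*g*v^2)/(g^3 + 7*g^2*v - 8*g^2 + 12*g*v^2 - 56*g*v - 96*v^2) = g/(g - 8)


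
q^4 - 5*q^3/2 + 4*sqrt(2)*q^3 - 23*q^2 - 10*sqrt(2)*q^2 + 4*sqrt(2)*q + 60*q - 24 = (q - 2)*(q - 1/2)*(q - 2*sqrt(2))*(q + 6*sqrt(2))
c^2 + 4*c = c*(c + 4)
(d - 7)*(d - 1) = d^2 - 8*d + 7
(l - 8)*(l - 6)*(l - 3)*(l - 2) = l^4 - 19*l^3 + 124*l^2 - 324*l + 288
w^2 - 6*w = w*(w - 6)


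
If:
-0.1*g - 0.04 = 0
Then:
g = -0.40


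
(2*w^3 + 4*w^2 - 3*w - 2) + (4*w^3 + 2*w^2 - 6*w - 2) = 6*w^3 + 6*w^2 - 9*w - 4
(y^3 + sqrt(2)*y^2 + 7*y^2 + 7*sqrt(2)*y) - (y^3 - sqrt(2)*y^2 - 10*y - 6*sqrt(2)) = 2*sqrt(2)*y^2 + 7*y^2 + 7*sqrt(2)*y + 10*y + 6*sqrt(2)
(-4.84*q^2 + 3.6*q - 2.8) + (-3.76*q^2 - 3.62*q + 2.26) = -8.6*q^2 - 0.02*q - 0.54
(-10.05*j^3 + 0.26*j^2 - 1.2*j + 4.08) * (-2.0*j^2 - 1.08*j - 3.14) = 20.1*j^5 + 10.334*j^4 + 33.6762*j^3 - 7.6804*j^2 - 0.638400000000001*j - 12.8112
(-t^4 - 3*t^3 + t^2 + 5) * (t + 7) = -t^5 - 10*t^4 - 20*t^3 + 7*t^2 + 5*t + 35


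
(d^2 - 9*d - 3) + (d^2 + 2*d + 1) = 2*d^2 - 7*d - 2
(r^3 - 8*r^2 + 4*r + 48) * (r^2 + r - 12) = r^5 - 7*r^4 - 16*r^3 + 148*r^2 - 576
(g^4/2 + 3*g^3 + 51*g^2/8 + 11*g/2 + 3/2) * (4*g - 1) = 2*g^5 + 23*g^4/2 + 45*g^3/2 + 125*g^2/8 + g/2 - 3/2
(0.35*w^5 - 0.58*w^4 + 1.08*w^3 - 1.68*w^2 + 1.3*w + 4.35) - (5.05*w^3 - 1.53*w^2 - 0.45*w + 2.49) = 0.35*w^5 - 0.58*w^4 - 3.97*w^3 - 0.15*w^2 + 1.75*w + 1.86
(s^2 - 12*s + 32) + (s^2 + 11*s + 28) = 2*s^2 - s + 60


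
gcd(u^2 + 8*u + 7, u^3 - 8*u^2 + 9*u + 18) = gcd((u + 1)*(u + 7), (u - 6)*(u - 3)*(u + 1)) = u + 1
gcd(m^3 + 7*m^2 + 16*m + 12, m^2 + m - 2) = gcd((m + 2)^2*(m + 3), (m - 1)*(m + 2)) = m + 2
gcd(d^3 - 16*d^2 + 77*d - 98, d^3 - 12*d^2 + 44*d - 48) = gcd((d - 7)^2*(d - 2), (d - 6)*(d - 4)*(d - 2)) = d - 2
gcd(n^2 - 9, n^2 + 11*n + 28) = 1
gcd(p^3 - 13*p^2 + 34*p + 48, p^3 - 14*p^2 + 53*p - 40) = p - 8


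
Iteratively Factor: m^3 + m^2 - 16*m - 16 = (m + 1)*(m^2 - 16) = (m + 1)*(m + 4)*(m - 4)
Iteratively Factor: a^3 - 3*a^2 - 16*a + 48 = (a - 3)*(a^2 - 16) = (a - 4)*(a - 3)*(a + 4)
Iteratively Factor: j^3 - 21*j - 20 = (j + 4)*(j^2 - 4*j - 5) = (j + 1)*(j + 4)*(j - 5)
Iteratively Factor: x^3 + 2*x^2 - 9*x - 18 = (x + 2)*(x^2 - 9) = (x - 3)*(x + 2)*(x + 3)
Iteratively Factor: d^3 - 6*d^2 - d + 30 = (d - 3)*(d^2 - 3*d - 10) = (d - 3)*(d + 2)*(d - 5)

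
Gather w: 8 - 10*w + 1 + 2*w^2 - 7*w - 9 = 2*w^2 - 17*w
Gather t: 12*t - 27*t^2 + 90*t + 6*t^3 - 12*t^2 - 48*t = 6*t^3 - 39*t^2 + 54*t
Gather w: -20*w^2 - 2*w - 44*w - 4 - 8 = -20*w^2 - 46*w - 12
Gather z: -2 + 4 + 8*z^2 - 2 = 8*z^2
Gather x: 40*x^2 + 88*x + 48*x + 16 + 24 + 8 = 40*x^2 + 136*x + 48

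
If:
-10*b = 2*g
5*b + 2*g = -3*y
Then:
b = 3*y/5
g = -3*y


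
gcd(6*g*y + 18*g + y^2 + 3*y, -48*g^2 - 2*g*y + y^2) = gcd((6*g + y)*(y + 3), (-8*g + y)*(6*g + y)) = 6*g + y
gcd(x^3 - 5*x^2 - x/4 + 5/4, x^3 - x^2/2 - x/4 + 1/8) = x^2 - 1/4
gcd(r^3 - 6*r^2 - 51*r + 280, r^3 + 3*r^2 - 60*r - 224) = r^2 - r - 56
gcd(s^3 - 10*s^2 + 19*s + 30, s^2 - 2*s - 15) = s - 5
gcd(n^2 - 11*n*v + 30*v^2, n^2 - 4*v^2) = 1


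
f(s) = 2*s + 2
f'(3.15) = 2.00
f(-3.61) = -5.22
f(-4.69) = -7.38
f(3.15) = 8.30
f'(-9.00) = 2.00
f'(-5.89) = 2.00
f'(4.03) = 2.00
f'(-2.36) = 2.00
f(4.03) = 10.06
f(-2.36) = -2.72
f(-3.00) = -4.00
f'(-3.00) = 2.00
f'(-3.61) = 2.00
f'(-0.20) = 2.00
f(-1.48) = -0.96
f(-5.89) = -9.78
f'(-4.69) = 2.00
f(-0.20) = 1.60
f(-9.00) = -16.00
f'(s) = 2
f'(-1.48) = 2.00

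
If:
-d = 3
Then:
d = -3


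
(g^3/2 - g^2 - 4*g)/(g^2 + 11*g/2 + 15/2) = g*(g^2 - 2*g - 8)/(2*g^2 + 11*g + 15)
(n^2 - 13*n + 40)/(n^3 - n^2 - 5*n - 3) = (-n^2 + 13*n - 40)/(-n^3 + n^2 + 5*n + 3)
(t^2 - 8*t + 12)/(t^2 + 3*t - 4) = (t^2 - 8*t + 12)/(t^2 + 3*t - 4)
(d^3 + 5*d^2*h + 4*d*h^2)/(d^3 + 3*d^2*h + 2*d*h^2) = (d + 4*h)/(d + 2*h)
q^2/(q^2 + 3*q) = q/(q + 3)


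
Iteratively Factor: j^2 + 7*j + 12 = (j + 3)*(j + 4)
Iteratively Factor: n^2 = (n)*(n)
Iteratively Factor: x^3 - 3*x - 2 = (x - 2)*(x^2 + 2*x + 1) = (x - 2)*(x + 1)*(x + 1)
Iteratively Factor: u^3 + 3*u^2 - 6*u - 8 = (u - 2)*(u^2 + 5*u + 4) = (u - 2)*(u + 4)*(u + 1)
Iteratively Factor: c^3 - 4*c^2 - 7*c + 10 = (c + 2)*(c^2 - 6*c + 5) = (c - 1)*(c + 2)*(c - 5)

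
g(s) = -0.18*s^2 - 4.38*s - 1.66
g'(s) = -0.36*s - 4.38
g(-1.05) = 2.74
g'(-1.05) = -4.00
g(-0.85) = 1.93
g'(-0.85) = -4.07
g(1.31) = -7.71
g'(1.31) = -4.85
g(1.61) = -9.18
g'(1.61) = -4.96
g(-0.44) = 0.23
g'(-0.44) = -4.22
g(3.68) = -20.22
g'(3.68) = -5.70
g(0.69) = -4.77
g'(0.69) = -4.63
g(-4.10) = 13.27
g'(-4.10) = -2.90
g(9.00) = -55.66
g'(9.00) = -7.62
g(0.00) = -1.66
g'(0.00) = -4.38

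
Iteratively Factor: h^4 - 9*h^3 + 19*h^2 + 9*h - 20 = (h - 4)*(h^3 - 5*h^2 - h + 5) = (h - 4)*(h - 1)*(h^2 - 4*h - 5) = (h - 5)*(h - 4)*(h - 1)*(h + 1)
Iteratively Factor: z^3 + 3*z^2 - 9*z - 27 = (z - 3)*(z^2 + 6*z + 9) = (z - 3)*(z + 3)*(z + 3)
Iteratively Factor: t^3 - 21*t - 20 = (t + 4)*(t^2 - 4*t - 5) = (t - 5)*(t + 4)*(t + 1)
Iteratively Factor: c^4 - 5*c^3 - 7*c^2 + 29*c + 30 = (c + 2)*(c^3 - 7*c^2 + 7*c + 15) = (c + 1)*(c + 2)*(c^2 - 8*c + 15) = (c - 5)*(c + 1)*(c + 2)*(c - 3)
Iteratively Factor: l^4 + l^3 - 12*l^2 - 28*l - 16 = (l + 1)*(l^3 - 12*l - 16) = (l + 1)*(l + 2)*(l^2 - 2*l - 8) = (l + 1)*(l + 2)^2*(l - 4)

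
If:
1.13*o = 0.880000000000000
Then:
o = 0.78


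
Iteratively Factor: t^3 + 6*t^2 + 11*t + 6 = (t + 1)*(t^2 + 5*t + 6) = (t + 1)*(t + 2)*(t + 3)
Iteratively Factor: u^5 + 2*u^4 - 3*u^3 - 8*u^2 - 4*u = (u + 1)*(u^4 + u^3 - 4*u^2 - 4*u) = (u + 1)*(u + 2)*(u^3 - u^2 - 2*u) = (u - 2)*(u + 1)*(u + 2)*(u^2 + u) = u*(u - 2)*(u + 1)*(u + 2)*(u + 1)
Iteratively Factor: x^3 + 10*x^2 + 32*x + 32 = (x + 2)*(x^2 + 8*x + 16) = (x + 2)*(x + 4)*(x + 4)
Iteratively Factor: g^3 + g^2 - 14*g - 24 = (g + 3)*(g^2 - 2*g - 8) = (g - 4)*(g + 3)*(g + 2)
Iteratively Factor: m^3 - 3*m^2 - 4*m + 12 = (m - 2)*(m^2 - m - 6) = (m - 2)*(m + 2)*(m - 3)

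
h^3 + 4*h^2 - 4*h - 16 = (h - 2)*(h + 2)*(h + 4)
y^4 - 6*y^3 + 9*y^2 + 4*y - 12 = (y - 3)*(y - 2)^2*(y + 1)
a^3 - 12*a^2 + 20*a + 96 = (a - 8)*(a - 6)*(a + 2)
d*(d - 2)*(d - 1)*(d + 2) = d^4 - d^3 - 4*d^2 + 4*d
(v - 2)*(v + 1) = v^2 - v - 2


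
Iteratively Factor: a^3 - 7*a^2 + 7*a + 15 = (a - 3)*(a^2 - 4*a - 5) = (a - 3)*(a + 1)*(a - 5)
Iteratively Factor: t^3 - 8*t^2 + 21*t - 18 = (t - 3)*(t^2 - 5*t + 6) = (t - 3)^2*(t - 2)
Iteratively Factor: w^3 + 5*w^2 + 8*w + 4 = (w + 2)*(w^2 + 3*w + 2) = (w + 1)*(w + 2)*(w + 2)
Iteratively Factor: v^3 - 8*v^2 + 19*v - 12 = (v - 3)*(v^2 - 5*v + 4) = (v - 3)*(v - 1)*(v - 4)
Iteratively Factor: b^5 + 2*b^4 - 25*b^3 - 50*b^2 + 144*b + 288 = (b + 3)*(b^4 - b^3 - 22*b^2 + 16*b + 96) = (b - 4)*(b + 3)*(b^3 + 3*b^2 - 10*b - 24) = (b - 4)*(b - 3)*(b + 3)*(b^2 + 6*b + 8) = (b - 4)*(b - 3)*(b + 3)*(b + 4)*(b + 2)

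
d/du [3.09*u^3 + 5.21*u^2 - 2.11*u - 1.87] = 9.27*u^2 + 10.42*u - 2.11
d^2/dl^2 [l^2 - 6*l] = 2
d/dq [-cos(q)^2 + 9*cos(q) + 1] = (2*cos(q) - 9)*sin(q)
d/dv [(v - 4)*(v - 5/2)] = 2*v - 13/2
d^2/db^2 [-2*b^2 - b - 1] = -4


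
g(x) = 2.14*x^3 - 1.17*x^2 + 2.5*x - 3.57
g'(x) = 6.42*x^2 - 2.34*x + 2.5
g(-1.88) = -26.62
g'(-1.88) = 29.59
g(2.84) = 43.11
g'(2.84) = 47.64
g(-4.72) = -266.47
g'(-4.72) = 156.57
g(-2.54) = -52.54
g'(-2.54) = 49.86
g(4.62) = 194.03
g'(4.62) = 128.72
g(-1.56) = -18.44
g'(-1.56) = 21.77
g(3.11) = 57.26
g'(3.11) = 57.32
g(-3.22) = -95.20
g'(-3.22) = 76.60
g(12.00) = 3555.87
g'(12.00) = 898.90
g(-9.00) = -1680.90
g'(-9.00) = 543.58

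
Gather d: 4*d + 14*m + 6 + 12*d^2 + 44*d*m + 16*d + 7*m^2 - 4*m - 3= 12*d^2 + d*(44*m + 20) + 7*m^2 + 10*m + 3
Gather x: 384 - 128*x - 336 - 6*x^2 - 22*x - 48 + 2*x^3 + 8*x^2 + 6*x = 2*x^3 + 2*x^2 - 144*x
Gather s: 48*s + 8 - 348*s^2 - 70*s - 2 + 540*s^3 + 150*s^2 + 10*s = 540*s^3 - 198*s^2 - 12*s + 6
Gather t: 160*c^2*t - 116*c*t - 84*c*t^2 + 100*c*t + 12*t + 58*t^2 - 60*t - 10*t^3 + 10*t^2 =-10*t^3 + t^2*(68 - 84*c) + t*(160*c^2 - 16*c - 48)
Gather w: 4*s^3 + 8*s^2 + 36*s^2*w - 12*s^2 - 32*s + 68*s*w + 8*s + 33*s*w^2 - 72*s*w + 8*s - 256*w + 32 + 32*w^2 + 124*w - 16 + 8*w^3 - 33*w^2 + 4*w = 4*s^3 - 4*s^2 - 16*s + 8*w^3 + w^2*(33*s - 1) + w*(36*s^2 - 4*s - 128) + 16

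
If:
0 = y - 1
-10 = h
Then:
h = -10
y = 1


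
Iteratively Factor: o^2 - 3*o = (o - 3)*(o)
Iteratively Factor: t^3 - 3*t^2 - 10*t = (t + 2)*(t^2 - 5*t) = t*(t + 2)*(t - 5)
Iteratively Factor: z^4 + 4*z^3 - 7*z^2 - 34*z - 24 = (z + 4)*(z^3 - 7*z - 6) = (z + 2)*(z + 4)*(z^2 - 2*z - 3) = (z - 3)*(z + 2)*(z + 4)*(z + 1)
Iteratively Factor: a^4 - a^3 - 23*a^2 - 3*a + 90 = (a + 3)*(a^3 - 4*a^2 - 11*a + 30) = (a - 2)*(a + 3)*(a^2 - 2*a - 15) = (a - 5)*(a - 2)*(a + 3)*(a + 3)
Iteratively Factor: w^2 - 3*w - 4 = (w + 1)*(w - 4)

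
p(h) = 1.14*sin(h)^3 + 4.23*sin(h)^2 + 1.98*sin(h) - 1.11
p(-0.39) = -1.31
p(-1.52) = -0.00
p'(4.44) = 0.81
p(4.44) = -0.11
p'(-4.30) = -5.05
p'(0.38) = 5.19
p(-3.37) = -0.43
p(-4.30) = 5.13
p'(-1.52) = -0.16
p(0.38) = 0.26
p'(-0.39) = -0.69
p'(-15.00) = 1.58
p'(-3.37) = -3.97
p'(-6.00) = 4.43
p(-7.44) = -0.25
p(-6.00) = -0.20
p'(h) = 3.42*sin(h)^2*cos(h) + 8.46*sin(h)*cos(h) + 1.98*cos(h)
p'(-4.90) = 2.54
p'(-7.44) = -1.17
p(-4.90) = 6.00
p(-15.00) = -0.92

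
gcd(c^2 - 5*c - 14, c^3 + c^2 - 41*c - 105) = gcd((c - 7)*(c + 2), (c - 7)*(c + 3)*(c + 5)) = c - 7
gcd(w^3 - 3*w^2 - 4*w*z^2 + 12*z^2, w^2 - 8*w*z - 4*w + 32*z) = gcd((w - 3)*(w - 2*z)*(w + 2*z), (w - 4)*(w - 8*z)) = 1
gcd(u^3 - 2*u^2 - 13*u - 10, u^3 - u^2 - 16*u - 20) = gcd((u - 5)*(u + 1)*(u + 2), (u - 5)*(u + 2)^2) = u^2 - 3*u - 10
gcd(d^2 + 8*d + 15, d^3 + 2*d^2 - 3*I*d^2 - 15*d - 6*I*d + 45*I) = d + 5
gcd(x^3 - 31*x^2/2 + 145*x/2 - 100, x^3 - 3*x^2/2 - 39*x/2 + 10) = x - 5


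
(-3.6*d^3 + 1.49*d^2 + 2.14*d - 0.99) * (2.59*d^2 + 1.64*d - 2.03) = -9.324*d^5 - 2.0449*d^4 + 15.2942*d^3 - 2.0792*d^2 - 5.9678*d + 2.0097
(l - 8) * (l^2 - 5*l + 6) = l^3 - 13*l^2 + 46*l - 48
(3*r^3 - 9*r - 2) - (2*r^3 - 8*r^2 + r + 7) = r^3 + 8*r^2 - 10*r - 9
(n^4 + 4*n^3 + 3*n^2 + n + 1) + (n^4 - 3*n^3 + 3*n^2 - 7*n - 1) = 2*n^4 + n^3 + 6*n^2 - 6*n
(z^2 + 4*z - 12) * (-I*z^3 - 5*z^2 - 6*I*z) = -I*z^5 - 5*z^4 - 4*I*z^4 - 20*z^3 + 6*I*z^3 + 60*z^2 - 24*I*z^2 + 72*I*z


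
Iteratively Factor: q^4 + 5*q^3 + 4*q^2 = (q + 4)*(q^3 + q^2) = q*(q + 4)*(q^2 + q) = q^2*(q + 4)*(q + 1)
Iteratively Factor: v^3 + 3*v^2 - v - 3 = (v - 1)*(v^2 + 4*v + 3) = (v - 1)*(v + 3)*(v + 1)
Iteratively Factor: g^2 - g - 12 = (g + 3)*(g - 4)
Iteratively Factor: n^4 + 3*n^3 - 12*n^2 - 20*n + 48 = (n - 2)*(n^3 + 5*n^2 - 2*n - 24) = (n - 2)*(n + 4)*(n^2 + n - 6) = (n - 2)*(n + 3)*(n + 4)*(n - 2)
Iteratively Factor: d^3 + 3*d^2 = (d)*(d^2 + 3*d) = d^2*(d + 3)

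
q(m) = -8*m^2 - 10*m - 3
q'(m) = -16*m - 10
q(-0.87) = -0.36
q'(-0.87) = 3.92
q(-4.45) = -116.92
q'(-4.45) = 61.20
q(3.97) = -168.79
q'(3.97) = -73.52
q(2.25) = -66.00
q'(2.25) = -46.00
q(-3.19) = -52.51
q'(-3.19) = 41.04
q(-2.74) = -35.66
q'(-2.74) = 33.84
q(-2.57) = -30.14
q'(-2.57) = 31.12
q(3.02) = -106.16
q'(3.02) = -58.32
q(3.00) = -105.00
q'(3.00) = -58.00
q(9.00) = -741.00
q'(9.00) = -154.00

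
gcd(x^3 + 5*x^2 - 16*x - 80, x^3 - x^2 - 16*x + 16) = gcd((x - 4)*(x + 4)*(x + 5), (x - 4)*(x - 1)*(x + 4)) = x^2 - 16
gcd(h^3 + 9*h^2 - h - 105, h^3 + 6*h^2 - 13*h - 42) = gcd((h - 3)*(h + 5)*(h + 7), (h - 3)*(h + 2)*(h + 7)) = h^2 + 4*h - 21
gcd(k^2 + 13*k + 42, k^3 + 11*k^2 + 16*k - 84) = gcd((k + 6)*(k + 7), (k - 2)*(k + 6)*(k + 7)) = k^2 + 13*k + 42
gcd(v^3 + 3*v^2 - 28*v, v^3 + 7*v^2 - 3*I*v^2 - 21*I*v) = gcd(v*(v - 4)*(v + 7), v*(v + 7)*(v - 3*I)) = v^2 + 7*v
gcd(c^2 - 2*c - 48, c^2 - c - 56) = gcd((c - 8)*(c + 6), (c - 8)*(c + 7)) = c - 8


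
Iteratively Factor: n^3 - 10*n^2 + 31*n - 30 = (n - 3)*(n^2 - 7*n + 10) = (n - 5)*(n - 3)*(n - 2)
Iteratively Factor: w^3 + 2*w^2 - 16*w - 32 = (w - 4)*(w^2 + 6*w + 8) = (w - 4)*(w + 2)*(w + 4)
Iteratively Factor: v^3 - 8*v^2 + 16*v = (v)*(v^2 - 8*v + 16) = v*(v - 4)*(v - 4)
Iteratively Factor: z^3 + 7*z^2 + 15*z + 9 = (z + 3)*(z^2 + 4*z + 3) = (z + 1)*(z + 3)*(z + 3)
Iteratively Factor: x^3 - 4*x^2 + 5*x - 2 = (x - 1)*(x^2 - 3*x + 2) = (x - 1)^2*(x - 2)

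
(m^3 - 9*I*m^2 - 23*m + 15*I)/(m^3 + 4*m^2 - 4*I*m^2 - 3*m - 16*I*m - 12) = (m - 5*I)/(m + 4)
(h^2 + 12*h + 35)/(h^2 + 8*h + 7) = (h + 5)/(h + 1)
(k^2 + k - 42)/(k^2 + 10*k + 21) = (k - 6)/(k + 3)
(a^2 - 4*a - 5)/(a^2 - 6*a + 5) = (a + 1)/(a - 1)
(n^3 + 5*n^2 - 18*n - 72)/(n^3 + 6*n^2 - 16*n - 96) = (n + 3)/(n + 4)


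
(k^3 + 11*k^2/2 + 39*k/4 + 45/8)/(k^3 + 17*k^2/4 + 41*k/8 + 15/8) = (4*k^2 + 12*k + 9)/(4*k^2 + 7*k + 3)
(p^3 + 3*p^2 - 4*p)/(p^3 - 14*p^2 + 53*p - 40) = p*(p + 4)/(p^2 - 13*p + 40)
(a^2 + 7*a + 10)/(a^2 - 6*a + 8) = (a^2 + 7*a + 10)/(a^2 - 6*a + 8)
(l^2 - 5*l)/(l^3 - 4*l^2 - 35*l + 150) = l/(l^2 + l - 30)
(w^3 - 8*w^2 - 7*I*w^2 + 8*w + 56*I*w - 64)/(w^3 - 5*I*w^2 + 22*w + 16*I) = (w - 8)/(w + 2*I)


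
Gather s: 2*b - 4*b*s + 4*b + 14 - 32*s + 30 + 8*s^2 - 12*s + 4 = 6*b + 8*s^2 + s*(-4*b - 44) + 48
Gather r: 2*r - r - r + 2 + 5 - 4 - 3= 0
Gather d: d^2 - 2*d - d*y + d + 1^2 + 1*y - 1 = d^2 + d*(-y - 1) + y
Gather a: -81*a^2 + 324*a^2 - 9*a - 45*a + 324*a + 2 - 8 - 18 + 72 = 243*a^2 + 270*a + 48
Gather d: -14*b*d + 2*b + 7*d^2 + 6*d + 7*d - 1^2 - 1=2*b + 7*d^2 + d*(13 - 14*b) - 2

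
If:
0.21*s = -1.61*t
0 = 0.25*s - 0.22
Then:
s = 0.88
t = -0.11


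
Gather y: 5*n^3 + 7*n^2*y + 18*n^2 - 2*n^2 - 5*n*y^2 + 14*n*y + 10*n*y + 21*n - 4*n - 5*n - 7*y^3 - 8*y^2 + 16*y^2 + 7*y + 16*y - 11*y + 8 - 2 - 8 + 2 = 5*n^3 + 16*n^2 + 12*n - 7*y^3 + y^2*(8 - 5*n) + y*(7*n^2 + 24*n + 12)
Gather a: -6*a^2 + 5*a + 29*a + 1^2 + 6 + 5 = -6*a^2 + 34*a + 12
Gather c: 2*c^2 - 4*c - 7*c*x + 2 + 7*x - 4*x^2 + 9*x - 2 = 2*c^2 + c*(-7*x - 4) - 4*x^2 + 16*x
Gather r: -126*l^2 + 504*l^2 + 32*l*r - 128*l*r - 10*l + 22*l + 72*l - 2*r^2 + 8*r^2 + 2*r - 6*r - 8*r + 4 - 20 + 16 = 378*l^2 + 84*l + 6*r^2 + r*(-96*l - 12)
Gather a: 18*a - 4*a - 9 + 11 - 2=14*a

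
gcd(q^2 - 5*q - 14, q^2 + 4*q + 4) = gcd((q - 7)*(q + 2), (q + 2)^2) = q + 2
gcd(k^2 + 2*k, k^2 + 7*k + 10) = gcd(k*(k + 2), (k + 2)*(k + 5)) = k + 2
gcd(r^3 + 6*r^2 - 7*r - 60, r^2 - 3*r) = r - 3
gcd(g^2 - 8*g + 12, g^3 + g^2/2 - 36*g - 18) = g - 6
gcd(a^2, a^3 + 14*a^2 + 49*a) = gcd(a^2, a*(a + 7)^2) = a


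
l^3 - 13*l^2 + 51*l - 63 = (l - 7)*(l - 3)^2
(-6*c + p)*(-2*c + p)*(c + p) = 12*c^3 + 4*c^2*p - 7*c*p^2 + p^3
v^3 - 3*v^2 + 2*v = v*(v - 2)*(v - 1)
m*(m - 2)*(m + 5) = m^3 + 3*m^2 - 10*m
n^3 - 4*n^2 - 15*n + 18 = (n - 6)*(n - 1)*(n + 3)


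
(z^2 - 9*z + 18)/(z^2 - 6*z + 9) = (z - 6)/(z - 3)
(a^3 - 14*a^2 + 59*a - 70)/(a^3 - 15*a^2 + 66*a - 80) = (a - 7)/(a - 8)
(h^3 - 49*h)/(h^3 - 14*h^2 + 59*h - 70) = h*(h + 7)/(h^2 - 7*h + 10)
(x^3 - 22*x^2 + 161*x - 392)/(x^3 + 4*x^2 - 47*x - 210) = (x^2 - 15*x + 56)/(x^2 + 11*x + 30)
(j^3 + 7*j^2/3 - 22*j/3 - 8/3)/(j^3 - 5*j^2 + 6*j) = (3*j^2 + 13*j + 4)/(3*j*(j - 3))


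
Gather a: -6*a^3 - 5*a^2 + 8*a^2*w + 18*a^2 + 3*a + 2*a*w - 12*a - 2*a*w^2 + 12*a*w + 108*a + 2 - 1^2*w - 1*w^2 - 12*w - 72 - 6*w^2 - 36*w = -6*a^3 + a^2*(8*w + 13) + a*(-2*w^2 + 14*w + 99) - 7*w^2 - 49*w - 70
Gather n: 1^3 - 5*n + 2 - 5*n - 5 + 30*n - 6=20*n - 8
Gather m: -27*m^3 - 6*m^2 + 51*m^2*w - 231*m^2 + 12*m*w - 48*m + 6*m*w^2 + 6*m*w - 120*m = -27*m^3 + m^2*(51*w - 237) + m*(6*w^2 + 18*w - 168)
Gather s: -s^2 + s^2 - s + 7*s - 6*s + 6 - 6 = 0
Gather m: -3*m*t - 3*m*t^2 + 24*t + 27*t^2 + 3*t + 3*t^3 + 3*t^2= m*(-3*t^2 - 3*t) + 3*t^3 + 30*t^2 + 27*t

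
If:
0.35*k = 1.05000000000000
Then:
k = 3.00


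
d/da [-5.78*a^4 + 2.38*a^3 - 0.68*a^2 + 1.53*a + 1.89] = -23.12*a^3 + 7.14*a^2 - 1.36*a + 1.53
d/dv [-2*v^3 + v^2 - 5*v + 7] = -6*v^2 + 2*v - 5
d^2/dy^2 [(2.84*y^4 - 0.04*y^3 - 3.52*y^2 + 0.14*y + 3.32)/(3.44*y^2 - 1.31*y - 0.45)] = (67.214848*y^6 - 76.789056*y^5 + 2.86442399999999*y^4 - 1.885896*y^3 + 209.791272*y^2 - 88.515768*y + 20.082964)/(40.707584*y^6 - 46.506048*y^5 + 1.734792*y^4 + 9.919189*y^3 - 0.226935*y^2 - 0.795825*y - 0.091125)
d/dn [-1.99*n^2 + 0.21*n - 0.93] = 0.21 - 3.98*n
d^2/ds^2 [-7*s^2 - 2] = -14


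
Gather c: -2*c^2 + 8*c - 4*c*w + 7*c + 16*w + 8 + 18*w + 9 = -2*c^2 + c*(15 - 4*w) + 34*w + 17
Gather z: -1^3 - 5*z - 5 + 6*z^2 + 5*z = 6*z^2 - 6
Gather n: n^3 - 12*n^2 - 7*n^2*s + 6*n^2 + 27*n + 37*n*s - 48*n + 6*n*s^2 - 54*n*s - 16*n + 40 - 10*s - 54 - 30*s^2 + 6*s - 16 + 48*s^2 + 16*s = n^3 + n^2*(-7*s - 6) + n*(6*s^2 - 17*s - 37) + 18*s^2 + 12*s - 30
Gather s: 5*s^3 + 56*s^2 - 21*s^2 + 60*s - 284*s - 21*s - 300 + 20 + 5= 5*s^3 + 35*s^2 - 245*s - 275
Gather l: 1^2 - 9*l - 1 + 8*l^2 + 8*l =8*l^2 - l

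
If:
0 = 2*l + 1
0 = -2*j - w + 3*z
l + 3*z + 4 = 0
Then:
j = -w/2 - 7/4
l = -1/2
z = -7/6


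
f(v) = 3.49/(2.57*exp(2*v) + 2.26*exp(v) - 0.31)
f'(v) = 3.49*(-5.14*exp(2*v) - 2.26*exp(v))/(2.57*exp(2*v) + 2.26*exp(v) - 0.31)^2 = (-17.9386*exp(v) - 7.8874)*exp(v)/(2.57*exp(2*v) + 2.26*exp(v) - 0.31)^2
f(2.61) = 0.01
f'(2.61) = -0.01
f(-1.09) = 4.71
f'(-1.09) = -8.54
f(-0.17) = 1.02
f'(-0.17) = -1.65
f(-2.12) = -2051.72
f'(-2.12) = -416526.23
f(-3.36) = -15.28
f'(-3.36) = -5.67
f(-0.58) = 1.98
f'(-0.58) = -3.24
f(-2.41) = -40.45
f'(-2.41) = -114.59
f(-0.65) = 2.22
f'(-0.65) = -3.65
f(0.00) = 0.77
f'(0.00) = -1.26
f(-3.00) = -18.26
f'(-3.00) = -11.97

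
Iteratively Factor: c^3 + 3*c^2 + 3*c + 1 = (c + 1)*(c^2 + 2*c + 1) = (c + 1)^2*(c + 1)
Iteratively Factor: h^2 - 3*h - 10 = (h - 5)*(h + 2)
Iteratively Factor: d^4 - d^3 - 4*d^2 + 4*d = (d - 2)*(d^3 + d^2 - 2*d) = (d - 2)*(d - 1)*(d^2 + 2*d) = (d - 2)*(d - 1)*(d + 2)*(d)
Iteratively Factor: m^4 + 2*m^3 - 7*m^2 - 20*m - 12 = (m + 1)*(m^3 + m^2 - 8*m - 12) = (m + 1)*(m + 2)*(m^2 - m - 6) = (m - 3)*(m + 1)*(m + 2)*(m + 2)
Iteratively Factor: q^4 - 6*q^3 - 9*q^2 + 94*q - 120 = (q + 4)*(q^3 - 10*q^2 + 31*q - 30) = (q - 2)*(q + 4)*(q^2 - 8*q + 15) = (q - 5)*(q - 2)*(q + 4)*(q - 3)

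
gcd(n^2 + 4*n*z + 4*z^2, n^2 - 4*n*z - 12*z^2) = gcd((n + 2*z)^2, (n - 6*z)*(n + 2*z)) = n + 2*z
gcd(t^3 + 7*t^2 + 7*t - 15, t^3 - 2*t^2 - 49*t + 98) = 1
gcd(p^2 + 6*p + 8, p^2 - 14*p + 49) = 1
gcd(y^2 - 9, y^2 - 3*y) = y - 3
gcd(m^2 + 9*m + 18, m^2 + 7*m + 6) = m + 6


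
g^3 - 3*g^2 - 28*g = g*(g - 7)*(g + 4)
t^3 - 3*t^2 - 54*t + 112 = (t - 8)*(t - 2)*(t + 7)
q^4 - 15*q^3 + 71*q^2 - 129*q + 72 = (q - 8)*(q - 3)^2*(q - 1)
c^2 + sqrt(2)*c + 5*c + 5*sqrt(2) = (c + 5)*(c + sqrt(2))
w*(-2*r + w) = -2*r*w + w^2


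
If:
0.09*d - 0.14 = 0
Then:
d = 1.56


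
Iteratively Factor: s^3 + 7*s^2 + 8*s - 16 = (s - 1)*(s^2 + 8*s + 16) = (s - 1)*(s + 4)*(s + 4)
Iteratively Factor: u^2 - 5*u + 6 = (u - 3)*(u - 2)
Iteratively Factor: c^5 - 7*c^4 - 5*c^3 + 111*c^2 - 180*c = (c - 5)*(c^4 - 2*c^3 - 15*c^2 + 36*c) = (c - 5)*(c - 3)*(c^3 + c^2 - 12*c) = (c - 5)*(c - 3)*(c + 4)*(c^2 - 3*c) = (c - 5)*(c - 3)^2*(c + 4)*(c)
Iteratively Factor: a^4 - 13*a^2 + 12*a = (a + 4)*(a^3 - 4*a^2 + 3*a) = (a - 1)*(a + 4)*(a^2 - 3*a) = (a - 3)*(a - 1)*(a + 4)*(a)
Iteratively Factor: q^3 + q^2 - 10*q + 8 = (q - 1)*(q^2 + 2*q - 8) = (q - 1)*(q + 4)*(q - 2)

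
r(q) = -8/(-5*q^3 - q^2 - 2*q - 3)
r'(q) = -8*(15*q^2 + 2*q + 2)/(-5*q^3 - q^2 - 2*q - 3)^2 = 8*(-15*q^2 - 2*q - 2)/(5*q^3 + q^2 + 2*q + 3)^2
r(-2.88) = -0.07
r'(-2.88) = -0.07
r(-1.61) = -0.43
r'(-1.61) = -0.88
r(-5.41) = -0.01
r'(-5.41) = -0.01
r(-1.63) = -0.42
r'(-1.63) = -0.83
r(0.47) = 1.71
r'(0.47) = -2.28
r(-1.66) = -0.39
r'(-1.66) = -0.77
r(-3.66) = -0.03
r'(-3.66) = -0.03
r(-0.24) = 3.19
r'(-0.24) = -3.03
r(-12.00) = 0.00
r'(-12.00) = 0.00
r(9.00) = 0.00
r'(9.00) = 0.00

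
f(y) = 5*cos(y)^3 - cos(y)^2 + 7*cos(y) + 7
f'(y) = -15*sin(y)*cos(y)^2 + 2*sin(y)*cos(y) - 7*sin(y)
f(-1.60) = 6.79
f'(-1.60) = 7.07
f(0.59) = 14.99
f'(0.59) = -8.73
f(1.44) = 7.91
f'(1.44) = -6.93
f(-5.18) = 10.41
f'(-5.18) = -8.16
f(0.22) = 17.53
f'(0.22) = -4.22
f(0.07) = 17.95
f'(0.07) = -1.39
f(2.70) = -3.84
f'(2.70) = -9.00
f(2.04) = 3.17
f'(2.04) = -9.79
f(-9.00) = -3.99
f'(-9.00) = 8.77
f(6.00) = 17.23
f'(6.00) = 5.28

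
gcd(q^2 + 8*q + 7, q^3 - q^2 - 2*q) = q + 1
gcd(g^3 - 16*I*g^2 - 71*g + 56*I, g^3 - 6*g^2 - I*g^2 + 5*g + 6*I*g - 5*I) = g - I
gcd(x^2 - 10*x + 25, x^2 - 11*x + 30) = x - 5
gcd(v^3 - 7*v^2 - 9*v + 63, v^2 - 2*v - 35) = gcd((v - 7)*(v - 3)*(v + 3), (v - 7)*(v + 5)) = v - 7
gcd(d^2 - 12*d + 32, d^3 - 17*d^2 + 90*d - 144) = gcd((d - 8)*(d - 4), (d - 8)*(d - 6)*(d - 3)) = d - 8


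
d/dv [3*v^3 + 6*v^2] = 3*v*(3*v + 4)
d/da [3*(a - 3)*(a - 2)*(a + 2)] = 9*a^2 - 18*a - 12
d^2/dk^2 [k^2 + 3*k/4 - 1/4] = 2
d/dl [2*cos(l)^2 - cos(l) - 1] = (1 - 4*cos(l))*sin(l)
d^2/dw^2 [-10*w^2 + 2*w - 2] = -20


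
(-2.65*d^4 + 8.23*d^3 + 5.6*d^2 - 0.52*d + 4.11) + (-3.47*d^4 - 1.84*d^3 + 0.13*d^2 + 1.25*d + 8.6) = -6.12*d^4 + 6.39*d^3 + 5.73*d^2 + 0.73*d + 12.71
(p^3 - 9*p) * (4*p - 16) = 4*p^4 - 16*p^3 - 36*p^2 + 144*p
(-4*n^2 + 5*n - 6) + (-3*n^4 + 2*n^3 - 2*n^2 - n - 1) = -3*n^4 + 2*n^3 - 6*n^2 + 4*n - 7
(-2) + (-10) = -12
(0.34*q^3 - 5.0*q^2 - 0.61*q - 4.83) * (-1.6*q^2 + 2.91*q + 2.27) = -0.544*q^5 + 8.9894*q^4 - 12.8022*q^3 - 5.3971*q^2 - 15.44*q - 10.9641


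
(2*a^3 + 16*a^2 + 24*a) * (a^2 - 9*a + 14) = 2*a^5 - 2*a^4 - 92*a^3 + 8*a^2 + 336*a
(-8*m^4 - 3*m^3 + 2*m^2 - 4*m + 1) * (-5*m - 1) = 40*m^5 + 23*m^4 - 7*m^3 + 18*m^2 - m - 1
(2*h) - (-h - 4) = 3*h + 4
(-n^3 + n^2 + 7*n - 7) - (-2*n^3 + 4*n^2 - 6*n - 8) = n^3 - 3*n^2 + 13*n + 1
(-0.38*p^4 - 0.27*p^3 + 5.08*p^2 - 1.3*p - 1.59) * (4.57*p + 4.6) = -1.7366*p^5 - 2.9819*p^4 + 21.9736*p^3 + 17.427*p^2 - 13.2463*p - 7.314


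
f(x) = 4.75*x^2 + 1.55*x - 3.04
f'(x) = 9.5*x + 1.55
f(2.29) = 25.42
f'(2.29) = 23.30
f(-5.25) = 119.74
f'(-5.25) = -48.32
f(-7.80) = 273.86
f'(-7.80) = -72.55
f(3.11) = 47.72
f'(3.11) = 31.10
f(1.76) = 14.40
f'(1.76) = 18.27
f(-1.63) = 7.05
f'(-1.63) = -13.94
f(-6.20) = 169.94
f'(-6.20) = -57.35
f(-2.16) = 15.77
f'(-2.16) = -18.97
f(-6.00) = 158.66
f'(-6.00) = -55.45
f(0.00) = -3.04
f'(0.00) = 1.55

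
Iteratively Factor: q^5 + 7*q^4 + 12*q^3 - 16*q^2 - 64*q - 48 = (q + 2)*(q^4 + 5*q^3 + 2*q^2 - 20*q - 24) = (q + 2)^2*(q^3 + 3*q^2 - 4*q - 12) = (q + 2)^3*(q^2 + q - 6) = (q + 2)^3*(q + 3)*(q - 2)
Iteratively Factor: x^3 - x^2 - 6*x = (x)*(x^2 - x - 6) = x*(x + 2)*(x - 3)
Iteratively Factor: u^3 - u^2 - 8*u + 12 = (u - 2)*(u^2 + u - 6) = (u - 2)^2*(u + 3)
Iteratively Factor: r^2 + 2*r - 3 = (r - 1)*(r + 3)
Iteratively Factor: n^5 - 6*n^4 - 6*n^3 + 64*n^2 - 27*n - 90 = (n + 3)*(n^4 - 9*n^3 + 21*n^2 + n - 30) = (n - 5)*(n + 3)*(n^3 - 4*n^2 + n + 6) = (n - 5)*(n - 3)*(n + 3)*(n^2 - n - 2) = (n - 5)*(n - 3)*(n + 1)*(n + 3)*(n - 2)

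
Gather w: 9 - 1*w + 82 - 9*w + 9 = 100 - 10*w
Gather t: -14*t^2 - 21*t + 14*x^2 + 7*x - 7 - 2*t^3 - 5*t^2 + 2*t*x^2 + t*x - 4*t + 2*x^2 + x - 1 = -2*t^3 - 19*t^2 + t*(2*x^2 + x - 25) + 16*x^2 + 8*x - 8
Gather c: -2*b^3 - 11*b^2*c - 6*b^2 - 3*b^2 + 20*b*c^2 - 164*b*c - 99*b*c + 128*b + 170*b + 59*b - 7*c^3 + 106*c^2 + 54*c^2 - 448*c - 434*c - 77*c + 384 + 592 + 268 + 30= -2*b^3 - 9*b^2 + 357*b - 7*c^3 + c^2*(20*b + 160) + c*(-11*b^2 - 263*b - 959) + 1274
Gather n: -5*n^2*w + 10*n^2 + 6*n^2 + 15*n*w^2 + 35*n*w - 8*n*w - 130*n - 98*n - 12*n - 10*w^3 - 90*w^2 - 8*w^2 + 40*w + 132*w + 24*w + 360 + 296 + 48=n^2*(16 - 5*w) + n*(15*w^2 + 27*w - 240) - 10*w^3 - 98*w^2 + 196*w + 704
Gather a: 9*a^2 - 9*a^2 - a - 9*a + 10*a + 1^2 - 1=0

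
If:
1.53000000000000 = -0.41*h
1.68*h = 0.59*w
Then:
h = -3.73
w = -10.63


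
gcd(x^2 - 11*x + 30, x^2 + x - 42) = x - 6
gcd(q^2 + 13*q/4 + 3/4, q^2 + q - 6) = q + 3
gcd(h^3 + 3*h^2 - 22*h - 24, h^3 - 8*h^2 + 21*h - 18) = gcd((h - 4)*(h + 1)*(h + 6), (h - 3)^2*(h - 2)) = 1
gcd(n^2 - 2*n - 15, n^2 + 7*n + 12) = n + 3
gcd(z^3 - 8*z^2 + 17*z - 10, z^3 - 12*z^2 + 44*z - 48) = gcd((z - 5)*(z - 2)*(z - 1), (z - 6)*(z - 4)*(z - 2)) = z - 2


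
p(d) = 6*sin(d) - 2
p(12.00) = -5.22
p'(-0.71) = 4.55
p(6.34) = -1.66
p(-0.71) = -5.91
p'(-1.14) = 2.51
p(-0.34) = -4.00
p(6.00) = -3.68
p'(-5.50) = 4.25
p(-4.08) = 2.84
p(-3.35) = -0.76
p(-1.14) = -7.45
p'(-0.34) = 5.66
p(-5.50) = 2.23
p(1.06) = 3.23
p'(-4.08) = -3.55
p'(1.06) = 2.93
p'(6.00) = 5.76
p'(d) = 6*cos(d)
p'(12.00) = 5.06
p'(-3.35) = -5.87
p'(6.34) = 5.99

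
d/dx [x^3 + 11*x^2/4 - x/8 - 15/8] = 3*x^2 + 11*x/2 - 1/8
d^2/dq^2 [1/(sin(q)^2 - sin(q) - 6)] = (4*sin(q)^4 - 3*sin(q)^3 + 19*sin(q)^2 - 14)/(sin(q) + cos(q)^2 + 5)^3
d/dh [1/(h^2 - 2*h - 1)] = 2*(1 - h)/(-h^2 + 2*h + 1)^2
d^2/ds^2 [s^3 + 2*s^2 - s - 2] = 6*s + 4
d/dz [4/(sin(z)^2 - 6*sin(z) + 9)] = -8*cos(z)/(sin(z) - 3)^3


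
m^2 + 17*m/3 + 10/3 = (m + 2/3)*(m + 5)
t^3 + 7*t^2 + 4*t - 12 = (t - 1)*(t + 2)*(t + 6)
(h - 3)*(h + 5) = h^2 + 2*h - 15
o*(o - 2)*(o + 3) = o^3 + o^2 - 6*o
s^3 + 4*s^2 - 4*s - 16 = (s - 2)*(s + 2)*(s + 4)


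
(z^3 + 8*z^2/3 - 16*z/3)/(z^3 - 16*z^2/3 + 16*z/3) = (z + 4)/(z - 4)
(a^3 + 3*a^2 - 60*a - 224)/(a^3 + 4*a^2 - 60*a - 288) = (a^2 + 11*a + 28)/(a^2 + 12*a + 36)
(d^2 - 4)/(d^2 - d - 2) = (d + 2)/(d + 1)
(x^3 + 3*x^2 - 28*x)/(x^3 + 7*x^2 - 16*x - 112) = x/(x + 4)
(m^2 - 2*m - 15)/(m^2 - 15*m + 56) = (m^2 - 2*m - 15)/(m^2 - 15*m + 56)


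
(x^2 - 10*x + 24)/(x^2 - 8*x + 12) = (x - 4)/(x - 2)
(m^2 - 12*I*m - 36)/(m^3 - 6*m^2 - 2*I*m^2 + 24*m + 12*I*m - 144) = (m - 6*I)/(m^2 + m*(-6 + 4*I) - 24*I)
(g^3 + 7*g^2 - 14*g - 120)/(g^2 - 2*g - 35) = (g^2 + 2*g - 24)/(g - 7)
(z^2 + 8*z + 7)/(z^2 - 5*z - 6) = (z + 7)/(z - 6)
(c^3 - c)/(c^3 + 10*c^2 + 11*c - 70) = (c^3 - c)/(c^3 + 10*c^2 + 11*c - 70)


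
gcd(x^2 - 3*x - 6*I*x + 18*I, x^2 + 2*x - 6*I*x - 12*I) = x - 6*I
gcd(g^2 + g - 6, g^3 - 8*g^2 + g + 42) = 1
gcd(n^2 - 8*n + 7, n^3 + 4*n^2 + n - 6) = n - 1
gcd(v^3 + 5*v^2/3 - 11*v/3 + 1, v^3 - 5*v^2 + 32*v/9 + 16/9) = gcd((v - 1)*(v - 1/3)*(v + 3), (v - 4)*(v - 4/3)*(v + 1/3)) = 1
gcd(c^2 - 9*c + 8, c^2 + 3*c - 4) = c - 1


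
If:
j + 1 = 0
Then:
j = -1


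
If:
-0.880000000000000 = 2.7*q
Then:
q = -0.33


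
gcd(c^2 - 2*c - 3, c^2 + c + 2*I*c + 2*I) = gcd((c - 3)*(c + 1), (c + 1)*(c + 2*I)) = c + 1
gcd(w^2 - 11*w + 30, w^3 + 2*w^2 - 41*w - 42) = w - 6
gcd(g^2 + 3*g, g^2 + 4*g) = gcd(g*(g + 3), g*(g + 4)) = g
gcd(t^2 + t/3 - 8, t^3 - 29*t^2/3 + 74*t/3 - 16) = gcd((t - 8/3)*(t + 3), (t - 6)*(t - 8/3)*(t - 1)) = t - 8/3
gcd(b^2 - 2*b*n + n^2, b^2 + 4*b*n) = 1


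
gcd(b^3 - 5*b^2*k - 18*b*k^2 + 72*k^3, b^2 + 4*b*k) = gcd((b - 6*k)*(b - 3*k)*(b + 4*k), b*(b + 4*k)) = b + 4*k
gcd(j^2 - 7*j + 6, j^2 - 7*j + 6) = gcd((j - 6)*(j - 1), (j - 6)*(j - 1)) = j^2 - 7*j + 6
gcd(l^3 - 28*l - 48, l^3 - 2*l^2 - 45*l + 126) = l - 6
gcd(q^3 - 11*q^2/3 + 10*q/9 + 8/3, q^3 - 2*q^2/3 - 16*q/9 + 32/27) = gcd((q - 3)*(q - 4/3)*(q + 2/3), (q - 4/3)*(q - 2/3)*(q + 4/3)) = q - 4/3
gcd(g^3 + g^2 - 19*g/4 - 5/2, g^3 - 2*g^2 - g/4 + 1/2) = g^2 - 3*g/2 - 1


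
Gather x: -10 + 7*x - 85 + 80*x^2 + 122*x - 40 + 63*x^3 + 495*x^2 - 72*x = 63*x^3 + 575*x^2 + 57*x - 135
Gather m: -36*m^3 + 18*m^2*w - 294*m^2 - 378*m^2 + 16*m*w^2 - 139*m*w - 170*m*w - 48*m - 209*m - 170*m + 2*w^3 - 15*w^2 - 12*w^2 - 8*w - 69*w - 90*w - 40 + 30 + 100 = -36*m^3 + m^2*(18*w - 672) + m*(16*w^2 - 309*w - 427) + 2*w^3 - 27*w^2 - 167*w + 90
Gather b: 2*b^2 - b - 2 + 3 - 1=2*b^2 - b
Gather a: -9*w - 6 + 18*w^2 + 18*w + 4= 18*w^2 + 9*w - 2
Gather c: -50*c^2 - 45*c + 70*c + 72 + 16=-50*c^2 + 25*c + 88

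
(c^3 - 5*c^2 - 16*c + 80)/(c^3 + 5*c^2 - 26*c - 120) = (c - 4)/(c + 6)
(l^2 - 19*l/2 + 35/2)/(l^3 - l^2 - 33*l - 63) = (l - 5/2)/(l^2 + 6*l + 9)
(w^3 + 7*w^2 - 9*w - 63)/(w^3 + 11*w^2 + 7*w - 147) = (w + 3)/(w + 7)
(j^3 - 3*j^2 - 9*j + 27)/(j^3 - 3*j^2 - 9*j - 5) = (-j^3 + 3*j^2 + 9*j - 27)/(-j^3 + 3*j^2 + 9*j + 5)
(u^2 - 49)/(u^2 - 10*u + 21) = (u + 7)/(u - 3)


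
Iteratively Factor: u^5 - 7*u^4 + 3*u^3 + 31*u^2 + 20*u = (u - 5)*(u^4 - 2*u^3 - 7*u^2 - 4*u) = (u - 5)*(u - 4)*(u^3 + 2*u^2 + u) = (u - 5)*(u - 4)*(u + 1)*(u^2 + u) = u*(u - 5)*(u - 4)*(u + 1)*(u + 1)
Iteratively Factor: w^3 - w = (w)*(w^2 - 1) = w*(w + 1)*(w - 1)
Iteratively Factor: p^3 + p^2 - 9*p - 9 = (p - 3)*(p^2 + 4*p + 3) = (p - 3)*(p + 3)*(p + 1)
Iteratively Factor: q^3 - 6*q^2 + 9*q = (q - 3)*(q^2 - 3*q) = (q - 3)^2*(q)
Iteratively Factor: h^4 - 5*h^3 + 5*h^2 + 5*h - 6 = (h - 1)*(h^3 - 4*h^2 + h + 6) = (h - 3)*(h - 1)*(h^2 - h - 2) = (h - 3)*(h - 2)*(h - 1)*(h + 1)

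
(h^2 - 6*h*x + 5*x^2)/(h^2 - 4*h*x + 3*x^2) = (-h + 5*x)/(-h + 3*x)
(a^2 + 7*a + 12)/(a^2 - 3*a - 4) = (a^2 + 7*a + 12)/(a^2 - 3*a - 4)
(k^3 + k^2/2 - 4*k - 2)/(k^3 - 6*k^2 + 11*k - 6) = (k^2 + 5*k/2 + 1)/(k^2 - 4*k + 3)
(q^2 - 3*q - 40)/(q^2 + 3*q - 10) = (q - 8)/(q - 2)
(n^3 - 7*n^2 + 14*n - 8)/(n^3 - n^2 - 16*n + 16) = (n - 2)/(n + 4)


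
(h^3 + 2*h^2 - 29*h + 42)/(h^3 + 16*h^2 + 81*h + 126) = (h^2 - 5*h + 6)/(h^2 + 9*h + 18)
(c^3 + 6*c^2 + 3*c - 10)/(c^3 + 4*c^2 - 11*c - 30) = (c - 1)/(c - 3)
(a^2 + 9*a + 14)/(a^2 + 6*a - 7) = (a + 2)/(a - 1)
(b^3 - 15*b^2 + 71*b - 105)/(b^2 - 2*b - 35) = (b^2 - 8*b + 15)/(b + 5)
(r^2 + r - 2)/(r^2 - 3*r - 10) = (r - 1)/(r - 5)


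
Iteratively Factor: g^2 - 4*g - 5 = (g - 5)*(g + 1)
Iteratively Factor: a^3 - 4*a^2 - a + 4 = (a - 4)*(a^2 - 1) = (a - 4)*(a - 1)*(a + 1)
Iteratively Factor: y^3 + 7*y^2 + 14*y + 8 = (y + 4)*(y^2 + 3*y + 2) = (y + 1)*(y + 4)*(y + 2)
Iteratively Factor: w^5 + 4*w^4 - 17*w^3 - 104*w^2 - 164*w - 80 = (w + 1)*(w^4 + 3*w^3 - 20*w^2 - 84*w - 80) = (w - 5)*(w + 1)*(w^3 + 8*w^2 + 20*w + 16) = (w - 5)*(w + 1)*(w + 2)*(w^2 + 6*w + 8) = (w - 5)*(w + 1)*(w + 2)^2*(w + 4)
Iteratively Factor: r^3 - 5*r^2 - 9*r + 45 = (r - 5)*(r^2 - 9) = (r - 5)*(r + 3)*(r - 3)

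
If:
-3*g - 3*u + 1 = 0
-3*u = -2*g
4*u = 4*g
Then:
No Solution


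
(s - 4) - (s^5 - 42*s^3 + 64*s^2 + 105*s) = -s^5 + 42*s^3 - 64*s^2 - 104*s - 4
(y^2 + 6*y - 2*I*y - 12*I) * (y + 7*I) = y^3 + 6*y^2 + 5*I*y^2 + 14*y + 30*I*y + 84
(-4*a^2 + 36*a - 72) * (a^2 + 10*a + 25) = -4*a^4 - 4*a^3 + 188*a^2 + 180*a - 1800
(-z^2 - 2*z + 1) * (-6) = 6*z^2 + 12*z - 6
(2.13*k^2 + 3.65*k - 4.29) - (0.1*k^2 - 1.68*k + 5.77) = 2.03*k^2 + 5.33*k - 10.06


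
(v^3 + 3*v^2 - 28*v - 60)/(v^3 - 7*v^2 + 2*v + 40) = (v + 6)/(v - 4)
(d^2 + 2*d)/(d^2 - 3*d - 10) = d/(d - 5)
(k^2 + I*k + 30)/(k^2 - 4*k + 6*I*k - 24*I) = (k - 5*I)/(k - 4)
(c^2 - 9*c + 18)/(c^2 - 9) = (c - 6)/(c + 3)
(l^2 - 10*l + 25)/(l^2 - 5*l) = (l - 5)/l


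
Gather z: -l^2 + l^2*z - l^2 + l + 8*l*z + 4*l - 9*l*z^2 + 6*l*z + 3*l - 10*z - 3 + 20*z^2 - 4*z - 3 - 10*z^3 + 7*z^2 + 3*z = -2*l^2 + 8*l - 10*z^3 + z^2*(27 - 9*l) + z*(l^2 + 14*l - 11) - 6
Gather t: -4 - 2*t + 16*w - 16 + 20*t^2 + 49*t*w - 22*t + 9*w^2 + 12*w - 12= 20*t^2 + t*(49*w - 24) + 9*w^2 + 28*w - 32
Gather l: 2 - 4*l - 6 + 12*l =8*l - 4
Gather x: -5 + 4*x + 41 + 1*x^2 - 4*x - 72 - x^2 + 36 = 0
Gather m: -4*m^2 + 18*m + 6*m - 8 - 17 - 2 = -4*m^2 + 24*m - 27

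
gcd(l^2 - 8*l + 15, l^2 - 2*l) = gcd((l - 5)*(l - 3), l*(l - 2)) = 1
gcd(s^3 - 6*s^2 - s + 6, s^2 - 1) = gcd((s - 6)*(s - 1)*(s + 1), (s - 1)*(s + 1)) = s^2 - 1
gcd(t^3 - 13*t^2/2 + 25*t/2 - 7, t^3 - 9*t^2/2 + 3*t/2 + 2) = t - 1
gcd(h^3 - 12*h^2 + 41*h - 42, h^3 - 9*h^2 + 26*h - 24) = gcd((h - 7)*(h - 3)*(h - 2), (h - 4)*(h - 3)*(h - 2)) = h^2 - 5*h + 6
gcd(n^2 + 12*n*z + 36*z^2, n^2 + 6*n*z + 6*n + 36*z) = n + 6*z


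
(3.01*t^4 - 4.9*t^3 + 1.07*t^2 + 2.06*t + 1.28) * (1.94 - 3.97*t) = -11.9497*t^5 + 25.2924*t^4 - 13.7539*t^3 - 6.1024*t^2 - 1.0852*t + 2.4832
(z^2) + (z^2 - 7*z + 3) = 2*z^2 - 7*z + 3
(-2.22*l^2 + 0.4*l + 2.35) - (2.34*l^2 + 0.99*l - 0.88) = -4.56*l^2 - 0.59*l + 3.23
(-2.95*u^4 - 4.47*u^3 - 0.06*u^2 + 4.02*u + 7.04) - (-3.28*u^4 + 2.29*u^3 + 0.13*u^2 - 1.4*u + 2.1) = 0.33*u^4 - 6.76*u^3 - 0.19*u^2 + 5.42*u + 4.94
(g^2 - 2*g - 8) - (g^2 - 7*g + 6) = 5*g - 14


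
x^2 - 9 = (x - 3)*(x + 3)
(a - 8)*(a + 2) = a^2 - 6*a - 16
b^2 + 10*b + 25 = (b + 5)^2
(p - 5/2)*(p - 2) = p^2 - 9*p/2 + 5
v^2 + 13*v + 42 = (v + 6)*(v + 7)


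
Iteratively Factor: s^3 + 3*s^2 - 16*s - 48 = (s - 4)*(s^2 + 7*s + 12) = (s - 4)*(s + 4)*(s + 3)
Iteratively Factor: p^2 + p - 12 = (p + 4)*(p - 3)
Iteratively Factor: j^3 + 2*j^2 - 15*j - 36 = (j + 3)*(j^2 - j - 12) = (j - 4)*(j + 3)*(j + 3)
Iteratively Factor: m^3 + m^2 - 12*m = (m + 4)*(m^2 - 3*m) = (m - 3)*(m + 4)*(m)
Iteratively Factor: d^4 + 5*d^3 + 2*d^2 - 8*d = (d)*(d^3 + 5*d^2 + 2*d - 8) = d*(d + 2)*(d^2 + 3*d - 4) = d*(d + 2)*(d + 4)*(d - 1)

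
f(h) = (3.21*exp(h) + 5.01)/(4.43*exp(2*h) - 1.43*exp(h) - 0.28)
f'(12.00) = 0.00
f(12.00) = 0.00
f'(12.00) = 0.00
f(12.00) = 0.00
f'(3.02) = -0.04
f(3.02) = 0.04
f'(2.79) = -0.06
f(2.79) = 0.05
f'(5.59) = -0.00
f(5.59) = 0.00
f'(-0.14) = -11.24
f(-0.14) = 4.27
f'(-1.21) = -25.15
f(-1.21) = -19.10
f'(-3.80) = 1.23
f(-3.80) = -16.40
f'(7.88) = -0.00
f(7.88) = 0.00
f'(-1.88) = -0.82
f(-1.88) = -13.92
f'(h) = (3.21*exp(h) + 5.01)*(-8.86*exp(2*h) + 1.43*exp(h))/(4.43*exp(2*h) - 1.43*exp(h) - 0.28)^2 + 3.21*exp(h)/(4.43*exp(2*h) - 1.43*exp(h) - 0.28) = (-14.2203*exp(2*h) - 44.3886*exp(h) + 6.2655)*exp(h)/(19.6249*exp(4*h) - 12.6698*exp(3*h) - 0.4359*exp(2*h) + 0.8008*exp(h) + 0.0784)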